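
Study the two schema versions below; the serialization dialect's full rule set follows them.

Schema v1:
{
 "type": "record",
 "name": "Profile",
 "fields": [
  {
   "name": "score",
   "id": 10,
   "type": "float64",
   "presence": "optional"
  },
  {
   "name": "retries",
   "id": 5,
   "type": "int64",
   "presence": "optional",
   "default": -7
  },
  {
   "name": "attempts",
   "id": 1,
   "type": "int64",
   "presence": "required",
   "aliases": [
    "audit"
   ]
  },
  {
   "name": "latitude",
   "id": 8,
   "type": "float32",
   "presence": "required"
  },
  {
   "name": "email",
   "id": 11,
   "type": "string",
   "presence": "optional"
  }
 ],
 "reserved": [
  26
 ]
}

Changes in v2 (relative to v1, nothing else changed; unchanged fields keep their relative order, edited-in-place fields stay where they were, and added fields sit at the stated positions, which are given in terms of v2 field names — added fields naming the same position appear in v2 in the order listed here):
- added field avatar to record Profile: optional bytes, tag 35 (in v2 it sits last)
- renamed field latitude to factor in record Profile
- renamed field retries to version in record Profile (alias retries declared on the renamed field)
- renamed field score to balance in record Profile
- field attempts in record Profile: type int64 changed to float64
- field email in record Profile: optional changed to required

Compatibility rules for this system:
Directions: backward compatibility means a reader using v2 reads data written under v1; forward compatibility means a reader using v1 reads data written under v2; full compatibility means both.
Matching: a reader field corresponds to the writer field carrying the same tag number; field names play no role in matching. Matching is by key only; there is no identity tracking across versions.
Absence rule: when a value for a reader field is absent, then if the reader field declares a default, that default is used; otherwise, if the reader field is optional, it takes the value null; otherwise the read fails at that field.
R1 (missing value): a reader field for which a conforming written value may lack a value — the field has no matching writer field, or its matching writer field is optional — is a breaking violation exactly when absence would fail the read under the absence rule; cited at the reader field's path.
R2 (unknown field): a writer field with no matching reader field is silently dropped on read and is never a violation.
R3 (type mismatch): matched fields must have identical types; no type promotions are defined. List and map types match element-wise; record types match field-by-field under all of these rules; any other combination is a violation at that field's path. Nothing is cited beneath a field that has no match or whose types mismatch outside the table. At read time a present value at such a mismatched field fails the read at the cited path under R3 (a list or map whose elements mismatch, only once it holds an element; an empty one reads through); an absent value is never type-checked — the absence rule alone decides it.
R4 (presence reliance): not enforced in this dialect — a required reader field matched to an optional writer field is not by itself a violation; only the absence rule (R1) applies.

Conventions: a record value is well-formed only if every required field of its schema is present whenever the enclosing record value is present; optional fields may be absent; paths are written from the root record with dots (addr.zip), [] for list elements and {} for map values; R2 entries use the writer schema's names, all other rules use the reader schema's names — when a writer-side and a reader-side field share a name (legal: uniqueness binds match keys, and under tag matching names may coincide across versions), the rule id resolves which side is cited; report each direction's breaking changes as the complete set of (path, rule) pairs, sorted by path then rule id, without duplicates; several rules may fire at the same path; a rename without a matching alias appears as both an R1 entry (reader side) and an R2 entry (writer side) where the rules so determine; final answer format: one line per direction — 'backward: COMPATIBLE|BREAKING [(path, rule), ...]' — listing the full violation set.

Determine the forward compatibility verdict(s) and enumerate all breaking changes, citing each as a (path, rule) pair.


arrows below run writer -> reader for Profile
forward pass over Profile, reader schema v1, writer schema v2:
  score <- balance (float64 -> float64, writer optional)
  retries <- version (int64 -> int64, writer optional)
  attempts <- attempts (float64 -> int64, writer required)
  latitude <- factor (float32 -> float32, writer required)
  email <- email (string -> string, writer required)
  leftover writer field: avatar
  rule R3 violated at attempts
  => 1 violation(s): forward is BREAKING for Profile
ruling out the remaining Profile differences:
  added field avatar to record Profile: optional bytes, tag 35 (in v2 it sits last) -> fires no rule on Profile, leaving the asked answer as it is
  renamed field latitude to factor in record Profile -> fires no rule on Profile, leaving the asked answer as it is
  renamed field retries to version in record Profile (alias retries declared on the renamed field) -> fires no rule on Profile, leaving the asked answer as it is
  renamed field score to balance in record Profile -> fires no rule on Profile, leaving the asked answer as it is
  field email in record Profile: optional changed to required -> matters only for Profile's backward compatibility — outside the asked direction

forward: BREAKING [(attempts, R3)]


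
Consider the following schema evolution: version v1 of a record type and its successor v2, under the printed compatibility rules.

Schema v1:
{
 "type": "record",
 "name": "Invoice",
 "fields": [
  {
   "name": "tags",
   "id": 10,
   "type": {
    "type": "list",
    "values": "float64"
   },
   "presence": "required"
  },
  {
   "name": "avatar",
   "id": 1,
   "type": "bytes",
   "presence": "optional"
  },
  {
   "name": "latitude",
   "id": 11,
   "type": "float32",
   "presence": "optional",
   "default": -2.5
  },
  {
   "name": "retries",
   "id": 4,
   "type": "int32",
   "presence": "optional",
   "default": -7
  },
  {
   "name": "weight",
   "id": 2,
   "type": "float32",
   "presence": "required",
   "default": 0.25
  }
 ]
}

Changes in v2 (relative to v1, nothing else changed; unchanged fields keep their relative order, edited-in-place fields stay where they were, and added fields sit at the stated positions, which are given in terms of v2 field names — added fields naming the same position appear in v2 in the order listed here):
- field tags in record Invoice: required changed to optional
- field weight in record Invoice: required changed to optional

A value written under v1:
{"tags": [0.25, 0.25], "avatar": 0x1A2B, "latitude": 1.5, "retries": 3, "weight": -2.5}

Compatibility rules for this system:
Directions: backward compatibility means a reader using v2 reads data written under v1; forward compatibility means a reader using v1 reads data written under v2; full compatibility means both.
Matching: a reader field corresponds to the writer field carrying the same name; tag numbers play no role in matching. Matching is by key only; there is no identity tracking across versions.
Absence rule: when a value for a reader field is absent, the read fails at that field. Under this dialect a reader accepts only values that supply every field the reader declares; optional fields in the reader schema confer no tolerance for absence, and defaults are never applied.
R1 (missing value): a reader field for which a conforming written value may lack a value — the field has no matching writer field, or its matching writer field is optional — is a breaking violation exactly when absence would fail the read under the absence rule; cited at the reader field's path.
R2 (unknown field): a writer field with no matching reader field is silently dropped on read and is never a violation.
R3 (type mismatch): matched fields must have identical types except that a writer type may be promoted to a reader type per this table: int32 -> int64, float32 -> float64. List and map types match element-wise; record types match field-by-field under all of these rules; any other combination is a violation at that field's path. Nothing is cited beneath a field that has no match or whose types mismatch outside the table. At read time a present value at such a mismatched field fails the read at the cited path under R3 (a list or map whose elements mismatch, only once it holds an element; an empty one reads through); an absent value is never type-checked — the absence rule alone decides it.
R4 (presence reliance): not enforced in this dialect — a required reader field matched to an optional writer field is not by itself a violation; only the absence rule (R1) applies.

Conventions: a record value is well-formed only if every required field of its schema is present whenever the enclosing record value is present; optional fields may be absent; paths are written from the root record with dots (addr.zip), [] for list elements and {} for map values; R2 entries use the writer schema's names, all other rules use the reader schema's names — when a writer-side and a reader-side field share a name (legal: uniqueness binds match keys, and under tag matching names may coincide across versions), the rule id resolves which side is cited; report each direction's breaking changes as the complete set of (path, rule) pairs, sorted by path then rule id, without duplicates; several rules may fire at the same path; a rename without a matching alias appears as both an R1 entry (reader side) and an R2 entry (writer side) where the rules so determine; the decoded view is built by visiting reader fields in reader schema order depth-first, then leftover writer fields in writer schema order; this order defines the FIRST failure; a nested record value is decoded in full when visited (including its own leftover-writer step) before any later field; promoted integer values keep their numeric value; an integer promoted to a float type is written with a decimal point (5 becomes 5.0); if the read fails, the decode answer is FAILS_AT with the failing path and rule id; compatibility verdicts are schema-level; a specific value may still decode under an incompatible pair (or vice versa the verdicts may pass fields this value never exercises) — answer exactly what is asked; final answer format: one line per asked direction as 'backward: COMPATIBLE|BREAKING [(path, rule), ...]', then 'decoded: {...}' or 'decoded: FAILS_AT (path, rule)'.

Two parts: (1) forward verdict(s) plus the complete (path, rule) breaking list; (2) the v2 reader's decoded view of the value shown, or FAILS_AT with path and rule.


in Invoice below, arrows point writer -> reader
forward analysis of Invoice with v1 as reader and v2 as writer:
  writer optional, list<float64> -> list<float64>: reader tags maps from writer tags
  writer optional, bytes -> bytes: reader avatar maps from writer avatar
  writer optional, float32 -> float32: reader latitude maps from writer latitude
  writer optional, int32 -> int32: reader retries maps from writer retries
  writer optional, float32 -> float32: reader weight maps from writer weight
  rule R1 violated at avatar
  rule R1 violated at latitude
  rule R1 violated at retries
  rule R1 violated at tags
  rule R1 violated at weight
  forward on Invoice therefore BREAKING (5)
decoding the Invoice value with the v2 reader:
  tags := [0.25, 0.25]
  avatar := 0x1A2B
  latitude := 1.5
  retries := 3
  weight := -2.5
  => decoded: {"tags": [0.25, 0.25], "avatar": 0x1A2B, "latitude": 1.5, "retries": 3, "weight": -2.5}

forward: BREAKING [(avatar, R1), (latitude, R1), (retries, R1), (tags, R1), (weight, R1)]; decoded: {"tags": [0.25, 0.25], "avatar": 0x1A2B, "latitude": 1.5, "retries": 3, "weight": -2.5}


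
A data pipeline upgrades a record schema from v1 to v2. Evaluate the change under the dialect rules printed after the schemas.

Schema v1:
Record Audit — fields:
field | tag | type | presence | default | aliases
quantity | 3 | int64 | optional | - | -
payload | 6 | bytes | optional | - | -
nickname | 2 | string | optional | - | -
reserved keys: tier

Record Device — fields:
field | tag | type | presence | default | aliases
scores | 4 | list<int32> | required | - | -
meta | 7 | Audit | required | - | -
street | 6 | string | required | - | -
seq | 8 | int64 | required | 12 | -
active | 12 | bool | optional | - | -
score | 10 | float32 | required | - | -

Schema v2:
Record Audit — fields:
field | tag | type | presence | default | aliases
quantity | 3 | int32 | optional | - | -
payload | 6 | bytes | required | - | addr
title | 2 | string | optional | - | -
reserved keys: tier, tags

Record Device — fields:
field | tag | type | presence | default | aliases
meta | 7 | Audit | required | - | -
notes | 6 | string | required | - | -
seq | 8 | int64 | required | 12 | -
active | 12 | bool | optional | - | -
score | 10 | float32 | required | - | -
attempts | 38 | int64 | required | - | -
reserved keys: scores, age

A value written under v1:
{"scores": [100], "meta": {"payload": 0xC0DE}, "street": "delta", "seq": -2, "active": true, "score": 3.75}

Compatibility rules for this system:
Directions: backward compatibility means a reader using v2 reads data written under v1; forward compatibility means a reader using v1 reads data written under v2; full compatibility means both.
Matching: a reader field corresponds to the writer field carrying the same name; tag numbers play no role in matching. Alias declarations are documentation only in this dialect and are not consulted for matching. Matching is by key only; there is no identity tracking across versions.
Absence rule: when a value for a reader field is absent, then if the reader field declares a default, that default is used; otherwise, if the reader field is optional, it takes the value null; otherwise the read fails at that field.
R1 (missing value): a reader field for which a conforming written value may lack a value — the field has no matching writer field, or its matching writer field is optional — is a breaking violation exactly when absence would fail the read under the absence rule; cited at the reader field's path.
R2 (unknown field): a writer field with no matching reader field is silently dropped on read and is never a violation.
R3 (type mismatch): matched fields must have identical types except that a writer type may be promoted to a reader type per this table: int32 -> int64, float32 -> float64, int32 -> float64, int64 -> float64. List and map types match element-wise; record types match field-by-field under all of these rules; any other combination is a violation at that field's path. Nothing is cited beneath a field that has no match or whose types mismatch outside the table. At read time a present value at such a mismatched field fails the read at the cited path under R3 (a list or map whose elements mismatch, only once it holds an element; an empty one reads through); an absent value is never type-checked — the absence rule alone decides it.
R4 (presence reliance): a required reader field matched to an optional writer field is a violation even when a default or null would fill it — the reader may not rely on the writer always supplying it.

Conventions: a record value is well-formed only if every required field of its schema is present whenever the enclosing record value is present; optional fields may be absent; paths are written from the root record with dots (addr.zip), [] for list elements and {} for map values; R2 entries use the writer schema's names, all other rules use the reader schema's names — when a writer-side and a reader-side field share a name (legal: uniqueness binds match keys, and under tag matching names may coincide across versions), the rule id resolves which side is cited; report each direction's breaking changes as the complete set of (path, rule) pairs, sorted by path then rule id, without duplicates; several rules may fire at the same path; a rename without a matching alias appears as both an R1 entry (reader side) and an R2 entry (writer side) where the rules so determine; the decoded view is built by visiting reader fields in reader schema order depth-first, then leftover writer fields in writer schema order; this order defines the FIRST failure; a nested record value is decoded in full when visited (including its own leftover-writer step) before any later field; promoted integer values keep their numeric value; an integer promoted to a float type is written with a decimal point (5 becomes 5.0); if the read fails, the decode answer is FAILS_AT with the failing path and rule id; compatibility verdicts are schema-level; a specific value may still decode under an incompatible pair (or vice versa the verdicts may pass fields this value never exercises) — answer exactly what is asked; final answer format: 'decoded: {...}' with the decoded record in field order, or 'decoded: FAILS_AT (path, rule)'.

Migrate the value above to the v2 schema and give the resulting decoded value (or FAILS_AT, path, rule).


decoded: FAILS_AT (notes, R1)

the writer's type comes first in each Device pair
decode (reader v2):
  meta.quantity := null (not supplied -> null)
  meta.payload := 0xC0DE
  meta.title := null (not supplied -> null)
  read fails at notes under R1 (no fill)
  => FAILS_AT (notes, R1)
the rest of the Device diff is inert for this question:
  field quantity in record Audit: type int64 changed to int32 -> schema-level compatibility only; this Device value's decode is unchanged
  removed field scores from record Device (its key "scores" joins the reserved list) -> schema-level compatibility only; this Device value's decode is unchanged
  added field attempts to record Device: required int64, tag 38 (in v2 it sits last) -> schema-level compatibility only; this Device value's decode is unchanged
  renamed field nickname to title in record Audit -> no rule fires on it and the decoded Device view is identical with or without it
  field payload in record Audit: optional changed to required -> schema-level compatibility only; this Device value's decode is unchanged


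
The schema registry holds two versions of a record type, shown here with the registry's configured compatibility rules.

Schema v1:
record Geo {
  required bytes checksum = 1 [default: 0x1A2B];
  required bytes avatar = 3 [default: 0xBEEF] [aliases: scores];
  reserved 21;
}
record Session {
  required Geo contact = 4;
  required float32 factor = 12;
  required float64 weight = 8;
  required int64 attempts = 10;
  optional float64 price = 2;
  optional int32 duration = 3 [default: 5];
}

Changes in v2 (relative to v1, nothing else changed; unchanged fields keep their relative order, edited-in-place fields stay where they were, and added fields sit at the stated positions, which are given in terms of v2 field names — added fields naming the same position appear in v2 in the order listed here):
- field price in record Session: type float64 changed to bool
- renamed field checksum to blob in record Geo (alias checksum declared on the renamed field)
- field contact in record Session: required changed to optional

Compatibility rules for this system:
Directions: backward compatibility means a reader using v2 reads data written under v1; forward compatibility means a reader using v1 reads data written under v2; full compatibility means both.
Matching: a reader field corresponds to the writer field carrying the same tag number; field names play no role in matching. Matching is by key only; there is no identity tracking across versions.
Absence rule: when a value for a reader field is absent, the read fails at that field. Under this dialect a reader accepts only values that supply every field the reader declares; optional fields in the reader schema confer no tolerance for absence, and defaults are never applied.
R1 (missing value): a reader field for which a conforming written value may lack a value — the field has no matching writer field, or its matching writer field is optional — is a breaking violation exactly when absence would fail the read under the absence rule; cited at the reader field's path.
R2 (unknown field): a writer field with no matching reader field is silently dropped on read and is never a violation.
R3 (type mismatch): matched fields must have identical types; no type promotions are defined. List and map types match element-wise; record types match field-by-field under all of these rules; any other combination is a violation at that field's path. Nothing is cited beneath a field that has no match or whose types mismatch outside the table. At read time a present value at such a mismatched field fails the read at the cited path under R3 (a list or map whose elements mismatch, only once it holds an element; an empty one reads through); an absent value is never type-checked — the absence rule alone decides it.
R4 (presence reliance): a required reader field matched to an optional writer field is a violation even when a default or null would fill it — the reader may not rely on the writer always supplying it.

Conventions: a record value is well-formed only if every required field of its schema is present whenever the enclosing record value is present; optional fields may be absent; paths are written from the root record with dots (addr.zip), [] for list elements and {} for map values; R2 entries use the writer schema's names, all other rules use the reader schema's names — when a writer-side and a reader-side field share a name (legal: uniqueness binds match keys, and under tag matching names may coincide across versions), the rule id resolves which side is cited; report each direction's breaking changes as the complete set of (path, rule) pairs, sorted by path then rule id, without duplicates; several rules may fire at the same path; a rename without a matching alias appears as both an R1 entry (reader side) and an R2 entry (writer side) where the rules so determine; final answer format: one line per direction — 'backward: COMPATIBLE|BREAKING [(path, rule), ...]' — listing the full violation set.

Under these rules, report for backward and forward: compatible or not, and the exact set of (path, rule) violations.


backward: BREAKING [(duration, R1), (price, R1), (price, R3)]; forward: BREAKING [(contact, R1), (contact, R4), (duration, R1), (price, R1), (price, R3)]

arrows below run writer -> reader for Session
backward pass over Session, reader schema v2, writer schema v1:
  writer required, Geo -> Geo: reader contact maps from writer contact
  writer required, float32 -> float32: reader factor maps from writer factor
  writer required, float64 -> float64: reader weight maps from writer weight
  writer required, int64 -> int64: reader attempts maps from writer attempts
  writer optional, float64 -> bool: reader price maps from writer price
  writer optional, int32 -> int32: reader duration maps from writer duration
  writer required, bytes -> bytes: reader contact.blob maps from writer contact.checksum
  writer required, bytes -> bytes: reader contact.avatar maps from writer contact.avatar
  breaking: (duration, R1)
  breaking: (price, R1)
  breaking: (price, R3)
  => backward verdict for Session: BREAKING, 3 violation(s)
forward pass over Session, reader schema v1, writer schema v2:
  writer optional, Geo -> Geo: reader contact maps from writer contact
  writer required, float32 -> float32: reader factor maps from writer factor
  writer required, float64 -> float64: reader weight maps from writer weight
  writer required, int64 -> int64: reader attempts maps from writer attempts
  writer optional, bool -> float64: reader price maps from writer price
  writer optional, int32 -> int32: reader duration maps from writer duration
  writer required, bytes -> bytes: reader contact.checksum maps from writer contact.blob
  writer required, bytes -> bytes: reader contact.avatar maps from writer contact.avatar
  breaking: (contact, R1)
  breaking: (contact, R4)
  breaking: (duration, R1)
  breaking: (price, R1)
  breaking: (price, R3)
  => forward verdict for Session: BREAKING, 5 violation(s)


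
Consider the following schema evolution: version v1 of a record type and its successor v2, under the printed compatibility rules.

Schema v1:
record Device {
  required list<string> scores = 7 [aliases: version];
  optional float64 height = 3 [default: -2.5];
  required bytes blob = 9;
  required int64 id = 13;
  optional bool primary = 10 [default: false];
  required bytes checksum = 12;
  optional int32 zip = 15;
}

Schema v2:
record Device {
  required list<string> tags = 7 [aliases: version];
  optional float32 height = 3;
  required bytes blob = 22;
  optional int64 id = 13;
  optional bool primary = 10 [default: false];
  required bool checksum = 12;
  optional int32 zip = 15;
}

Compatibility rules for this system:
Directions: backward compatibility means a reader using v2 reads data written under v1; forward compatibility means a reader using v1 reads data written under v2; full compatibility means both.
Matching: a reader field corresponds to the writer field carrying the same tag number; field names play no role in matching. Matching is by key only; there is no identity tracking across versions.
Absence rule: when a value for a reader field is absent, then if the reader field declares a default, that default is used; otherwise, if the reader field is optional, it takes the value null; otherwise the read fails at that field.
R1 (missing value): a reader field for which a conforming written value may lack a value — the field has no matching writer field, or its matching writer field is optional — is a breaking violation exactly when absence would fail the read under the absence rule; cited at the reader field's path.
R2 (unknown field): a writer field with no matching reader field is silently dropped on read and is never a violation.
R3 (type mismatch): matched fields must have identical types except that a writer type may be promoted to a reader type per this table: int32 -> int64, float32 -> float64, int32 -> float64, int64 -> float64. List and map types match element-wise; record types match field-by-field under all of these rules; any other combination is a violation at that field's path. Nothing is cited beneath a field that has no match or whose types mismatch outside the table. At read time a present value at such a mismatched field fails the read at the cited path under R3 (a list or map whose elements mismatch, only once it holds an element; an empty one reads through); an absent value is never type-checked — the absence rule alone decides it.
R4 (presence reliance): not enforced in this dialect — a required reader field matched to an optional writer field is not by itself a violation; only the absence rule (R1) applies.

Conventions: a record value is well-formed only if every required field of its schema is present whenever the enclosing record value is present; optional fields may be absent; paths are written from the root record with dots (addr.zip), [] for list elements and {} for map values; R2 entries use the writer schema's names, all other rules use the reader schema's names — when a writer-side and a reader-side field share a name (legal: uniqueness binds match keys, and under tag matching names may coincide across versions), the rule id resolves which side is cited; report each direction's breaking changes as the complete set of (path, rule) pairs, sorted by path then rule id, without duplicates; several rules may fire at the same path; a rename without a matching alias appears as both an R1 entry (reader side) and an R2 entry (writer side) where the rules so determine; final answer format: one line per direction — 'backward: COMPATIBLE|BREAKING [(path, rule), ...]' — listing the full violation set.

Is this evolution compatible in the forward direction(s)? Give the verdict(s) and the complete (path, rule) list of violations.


the writer's type comes first in each Device pair
checking forward for Device: reader v1 against writer v2:
  list<string> -> list<string>, writer required: scores aligns to tags
  float32 -> float64, writer optional: height aligns to height
  blob has no writer counterpart
  int64 -> int64, writer optional: id aligns to id
  bool -> bool, writer optional: primary aligns to primary
  bool -> bytes, writer required: checksum aligns to checksum
  int32 -> int32, writer optional: zip aligns to zip
  blob (writer side), unknown to reader
  violation R1 at blob
  violation R3 at checksum
  violation R1 at id
  => forward verdict for Device: BREAKING, 3 violation(s)
diffs on Device not affecting the asked answer:
  renamed field scores to tags in record Device -> no rule fires on it in Device's dialect; the asked verdict holds
  field height in record Device: type float64 changed to float32 (its default is dropped) -> its effect on Device is confined to the backward direction, not asked

forward: BREAKING [(blob, R1), (checksum, R3), (id, R1)]


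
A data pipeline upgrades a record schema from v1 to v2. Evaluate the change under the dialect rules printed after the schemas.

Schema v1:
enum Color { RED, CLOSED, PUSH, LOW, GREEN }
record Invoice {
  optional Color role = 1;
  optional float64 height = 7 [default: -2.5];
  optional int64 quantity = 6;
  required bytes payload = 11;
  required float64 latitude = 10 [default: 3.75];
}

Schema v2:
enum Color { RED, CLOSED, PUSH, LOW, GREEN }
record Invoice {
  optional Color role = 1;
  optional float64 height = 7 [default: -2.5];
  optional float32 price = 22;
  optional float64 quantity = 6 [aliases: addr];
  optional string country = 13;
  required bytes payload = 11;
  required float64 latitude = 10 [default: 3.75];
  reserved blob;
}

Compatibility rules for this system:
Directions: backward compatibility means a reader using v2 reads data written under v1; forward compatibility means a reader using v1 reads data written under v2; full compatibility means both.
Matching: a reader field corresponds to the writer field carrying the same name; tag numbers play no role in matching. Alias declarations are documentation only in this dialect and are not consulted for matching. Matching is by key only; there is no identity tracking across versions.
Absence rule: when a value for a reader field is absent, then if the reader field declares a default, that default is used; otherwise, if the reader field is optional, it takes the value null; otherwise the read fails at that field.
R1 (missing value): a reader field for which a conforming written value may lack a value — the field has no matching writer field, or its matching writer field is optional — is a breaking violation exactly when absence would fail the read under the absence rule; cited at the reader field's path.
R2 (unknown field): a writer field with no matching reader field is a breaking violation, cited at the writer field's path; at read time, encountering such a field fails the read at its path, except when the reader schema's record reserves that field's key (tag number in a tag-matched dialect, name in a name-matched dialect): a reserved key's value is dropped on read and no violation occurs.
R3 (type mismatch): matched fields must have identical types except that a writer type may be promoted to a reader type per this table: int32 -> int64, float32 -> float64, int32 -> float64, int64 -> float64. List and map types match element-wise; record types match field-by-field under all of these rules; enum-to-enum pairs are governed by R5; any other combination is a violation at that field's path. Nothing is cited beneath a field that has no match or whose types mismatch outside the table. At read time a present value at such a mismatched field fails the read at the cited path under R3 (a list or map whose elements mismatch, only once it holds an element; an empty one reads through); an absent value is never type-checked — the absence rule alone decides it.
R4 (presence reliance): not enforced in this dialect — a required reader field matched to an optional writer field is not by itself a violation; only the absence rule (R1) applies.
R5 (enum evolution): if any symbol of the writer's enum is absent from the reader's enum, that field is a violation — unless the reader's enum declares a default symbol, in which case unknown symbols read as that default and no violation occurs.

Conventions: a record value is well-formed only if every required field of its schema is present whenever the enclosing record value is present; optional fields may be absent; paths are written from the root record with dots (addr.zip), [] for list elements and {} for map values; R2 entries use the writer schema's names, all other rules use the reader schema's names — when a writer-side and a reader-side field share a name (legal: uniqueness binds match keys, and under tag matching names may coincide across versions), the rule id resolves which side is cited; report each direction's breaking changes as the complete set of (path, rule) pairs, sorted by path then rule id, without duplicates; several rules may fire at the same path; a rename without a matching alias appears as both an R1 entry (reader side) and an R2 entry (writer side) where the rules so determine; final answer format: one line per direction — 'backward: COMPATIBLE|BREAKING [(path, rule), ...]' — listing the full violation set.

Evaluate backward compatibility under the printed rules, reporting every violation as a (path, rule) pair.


each type pair in Invoice: writer, then reader
checking backward for Invoice: reader v2 against writer v1:
  role: Color -> Color, writer optional; from role
  height: float64 -> float64, writer optional; from height
  price: no writer-side match
  quantity: int64 -> float64, writer optional; from quantity
  country: no writer-side match
  payload: bytes -> bytes, writer required; from payload
  latitude: float64 -> float64, writer required; from latitude
  => backward: COMPATIBLE
remaining Invoice differences; none change what is asked:
  added field country to record Invoice: optional string, tag 13 (in v2 it sits immediately before payload) -> affects forward compatibility only, which is not asked
  added field price to record Invoice: optional float32, tag 22 (in v2 it sits immediately before quantity) -> affects forward compatibility only, which is not asked
  field quantity in record Invoice: type int64 changed to float64 -> affects forward compatibility only, which is not asked

backward: COMPATIBLE []


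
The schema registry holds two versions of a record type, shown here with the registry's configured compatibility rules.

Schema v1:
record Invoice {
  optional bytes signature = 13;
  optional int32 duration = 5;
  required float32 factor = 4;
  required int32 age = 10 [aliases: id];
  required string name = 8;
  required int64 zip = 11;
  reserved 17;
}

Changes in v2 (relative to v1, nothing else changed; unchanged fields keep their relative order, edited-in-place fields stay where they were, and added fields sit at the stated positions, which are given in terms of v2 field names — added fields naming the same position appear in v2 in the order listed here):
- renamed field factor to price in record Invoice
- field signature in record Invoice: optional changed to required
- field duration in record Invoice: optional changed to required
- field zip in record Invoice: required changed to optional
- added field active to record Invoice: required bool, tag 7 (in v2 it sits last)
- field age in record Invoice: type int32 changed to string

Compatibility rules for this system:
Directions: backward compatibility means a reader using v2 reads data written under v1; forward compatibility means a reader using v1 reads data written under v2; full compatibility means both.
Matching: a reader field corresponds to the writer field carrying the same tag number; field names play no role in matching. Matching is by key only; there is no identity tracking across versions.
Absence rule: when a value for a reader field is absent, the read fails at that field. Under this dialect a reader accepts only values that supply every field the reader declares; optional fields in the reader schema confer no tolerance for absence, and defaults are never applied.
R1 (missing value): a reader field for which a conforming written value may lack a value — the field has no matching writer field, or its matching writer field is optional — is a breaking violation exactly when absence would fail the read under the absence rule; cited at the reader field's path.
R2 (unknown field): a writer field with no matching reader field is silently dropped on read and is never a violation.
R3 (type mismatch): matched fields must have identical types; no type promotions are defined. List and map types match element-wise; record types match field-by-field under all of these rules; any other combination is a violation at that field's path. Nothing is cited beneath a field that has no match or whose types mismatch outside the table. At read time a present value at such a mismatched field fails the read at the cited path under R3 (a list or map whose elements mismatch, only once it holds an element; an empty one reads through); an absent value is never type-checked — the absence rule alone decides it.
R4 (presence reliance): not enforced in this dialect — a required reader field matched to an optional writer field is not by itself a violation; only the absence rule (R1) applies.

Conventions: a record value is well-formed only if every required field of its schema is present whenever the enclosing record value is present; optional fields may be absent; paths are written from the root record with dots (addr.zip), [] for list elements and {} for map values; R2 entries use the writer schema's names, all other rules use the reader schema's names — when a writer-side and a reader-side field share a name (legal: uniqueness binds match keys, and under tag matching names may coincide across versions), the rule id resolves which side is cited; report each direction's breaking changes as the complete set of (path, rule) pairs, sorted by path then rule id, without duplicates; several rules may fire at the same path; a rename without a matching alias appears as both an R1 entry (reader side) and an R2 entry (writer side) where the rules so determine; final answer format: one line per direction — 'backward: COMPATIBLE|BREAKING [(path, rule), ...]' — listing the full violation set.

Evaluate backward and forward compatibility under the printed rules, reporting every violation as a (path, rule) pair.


backward: BREAKING [(active, R1), (age, R3), (duration, R1), (signature, R1)]; forward: BREAKING [(age, R3), (zip, R1)]

arrows below run writer -> reader for Invoice
backward analysis of Invoice with v2 as reader and v1 as writer:
  signature <- signature (bytes -> bytes, writer optional)
  duration <- duration (int32 -> int32, writer optional)
  price <- factor (float32 -> float32, writer required)
  age <- age (int32 -> string, writer required)
  name <- name (string -> string, writer required)
  zip <- zip (int64 -> int64, writer required)
  active: no writer match
  rule R1 violated at active
  rule R3 violated at age
  rule R1 violated at duration
  rule R1 violated at signature
  => backward verdict for Invoice: BREAKING, 4 violation(s)
forward analysis of Invoice with v1 as reader and v2 as writer:
  signature <- signature (bytes -> bytes, writer required)
  duration <- duration (int32 -> int32, writer required)
  factor <- price (float32 -> float32, writer required)
  age <- age (string -> int32, writer required)
  name <- name (string -> string, writer required)
  zip <- zip (int64 -> int64, writer optional)
  leftover writer field: active
  rule R3 violated at age
  rule R1 violated at zip
  => forward verdict for Invoice: BREAKING, 2 violation(s)


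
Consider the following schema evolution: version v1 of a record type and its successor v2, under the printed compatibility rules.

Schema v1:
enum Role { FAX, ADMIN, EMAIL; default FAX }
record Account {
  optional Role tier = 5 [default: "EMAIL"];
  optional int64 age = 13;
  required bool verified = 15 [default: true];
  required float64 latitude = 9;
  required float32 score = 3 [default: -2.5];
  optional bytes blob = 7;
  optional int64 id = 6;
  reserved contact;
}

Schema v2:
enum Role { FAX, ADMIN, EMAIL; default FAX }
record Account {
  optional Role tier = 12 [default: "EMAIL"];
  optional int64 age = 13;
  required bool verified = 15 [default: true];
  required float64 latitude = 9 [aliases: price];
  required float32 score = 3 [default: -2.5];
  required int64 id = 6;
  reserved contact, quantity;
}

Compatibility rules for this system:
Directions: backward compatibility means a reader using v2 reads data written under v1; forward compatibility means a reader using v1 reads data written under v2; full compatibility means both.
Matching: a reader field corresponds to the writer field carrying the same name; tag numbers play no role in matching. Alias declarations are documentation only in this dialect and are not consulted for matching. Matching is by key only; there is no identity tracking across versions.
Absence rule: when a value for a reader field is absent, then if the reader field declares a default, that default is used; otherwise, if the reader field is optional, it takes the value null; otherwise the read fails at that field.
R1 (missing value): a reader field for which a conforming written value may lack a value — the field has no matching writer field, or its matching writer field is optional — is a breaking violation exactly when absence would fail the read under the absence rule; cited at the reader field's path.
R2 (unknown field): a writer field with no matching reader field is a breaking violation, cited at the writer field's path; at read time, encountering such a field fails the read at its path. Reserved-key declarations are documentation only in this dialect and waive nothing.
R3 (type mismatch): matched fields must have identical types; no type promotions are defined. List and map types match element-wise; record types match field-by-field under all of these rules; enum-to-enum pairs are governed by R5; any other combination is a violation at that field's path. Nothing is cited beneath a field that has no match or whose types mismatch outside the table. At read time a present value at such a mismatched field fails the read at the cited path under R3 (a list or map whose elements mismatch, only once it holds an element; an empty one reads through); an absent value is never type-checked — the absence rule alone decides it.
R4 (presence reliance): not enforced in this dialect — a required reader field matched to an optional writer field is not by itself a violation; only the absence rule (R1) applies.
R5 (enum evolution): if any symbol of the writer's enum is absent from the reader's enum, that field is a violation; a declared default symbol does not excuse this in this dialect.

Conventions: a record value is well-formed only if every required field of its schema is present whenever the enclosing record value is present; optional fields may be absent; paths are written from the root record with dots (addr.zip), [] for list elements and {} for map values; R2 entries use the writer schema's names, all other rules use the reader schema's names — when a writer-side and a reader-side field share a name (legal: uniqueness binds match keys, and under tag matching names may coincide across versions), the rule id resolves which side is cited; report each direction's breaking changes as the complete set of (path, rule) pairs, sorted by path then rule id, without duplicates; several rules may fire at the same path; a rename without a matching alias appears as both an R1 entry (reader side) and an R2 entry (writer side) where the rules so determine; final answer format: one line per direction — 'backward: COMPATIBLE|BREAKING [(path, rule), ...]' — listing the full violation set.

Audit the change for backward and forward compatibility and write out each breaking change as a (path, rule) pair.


the writer's type comes first in each Account pair
backward for Account (reader v2, writer v1):
  writer optional, Role -> Role: reader tier maps from writer tier
  writer optional, int64 -> int64: reader age maps from writer age
  writer required, bool -> bool: reader verified maps from writer verified
  writer required, float64 -> float64: reader latitude maps from writer latitude
  writer required, float32 -> float32: reader score maps from writer score
  writer optional, int64 -> int64: reader id maps from writer id
  blob (writer side), unknown to reader
  breaking: (blob, R2)
  breaking: (id, R1)
  backward on Account therefore BREAKING (2)
forward for Account (reader v1, writer v2):
  writer optional, Role -> Role: reader tier maps from writer tier
  writer optional, int64 -> int64: reader age maps from writer age
  writer required, bool -> bool: reader verified maps from writer verified
  writer required, float64 -> float64: reader latitude maps from writer latitude
  writer required, float32 -> float32: reader score maps from writer score
  blob: no writer-side match
  writer required, int64 -> int64: reader id maps from writer id
  => forward verdict for Account: COMPATIBLE, no violations

backward: BREAKING [(blob, R2), (id, R1)]; forward: COMPATIBLE []
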